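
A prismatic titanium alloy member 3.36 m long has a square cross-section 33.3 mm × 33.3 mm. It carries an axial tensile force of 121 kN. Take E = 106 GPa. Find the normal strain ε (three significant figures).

A = 1109 mm².
σ = N/A = 109.1 MPa; ε = σ/E = 109.1/106000 = 1.029e-03.

0.00103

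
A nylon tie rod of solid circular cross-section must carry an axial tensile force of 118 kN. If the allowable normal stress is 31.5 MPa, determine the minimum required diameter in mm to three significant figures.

69.1 mm

Required area A ≥ P/σ_allow = 118000/31.5 = 3746 mm².
For a solid circular section, d ≥ √(4A/π) = 69.06 mm.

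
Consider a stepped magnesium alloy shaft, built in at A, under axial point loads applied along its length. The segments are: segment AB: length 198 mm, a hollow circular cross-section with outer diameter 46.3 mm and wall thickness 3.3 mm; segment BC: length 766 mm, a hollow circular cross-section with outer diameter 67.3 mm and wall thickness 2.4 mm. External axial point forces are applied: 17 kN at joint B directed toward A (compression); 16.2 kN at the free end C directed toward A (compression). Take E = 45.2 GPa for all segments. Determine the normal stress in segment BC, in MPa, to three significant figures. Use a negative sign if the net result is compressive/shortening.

-33.1 MPa

Internal axial forces (sectioning from the free end, tension +): N_BC = -16.2 kN, N_AB = -33.2 kN.
A_BC = 489.3 mm².
σ_BC = N_BC/A_BC = -16200/489.3 = -33.11 MPa.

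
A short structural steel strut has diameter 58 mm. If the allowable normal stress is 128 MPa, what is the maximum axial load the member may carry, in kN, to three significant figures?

338 kN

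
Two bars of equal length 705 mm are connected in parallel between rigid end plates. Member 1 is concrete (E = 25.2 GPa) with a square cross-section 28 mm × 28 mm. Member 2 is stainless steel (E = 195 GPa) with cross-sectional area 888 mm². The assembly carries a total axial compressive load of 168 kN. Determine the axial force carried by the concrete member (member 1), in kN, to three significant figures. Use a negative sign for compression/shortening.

A_1 = 784 mm².
Equal strain + equilibrium ⇒ each member carries load in proportion to AE: A₁E₁ = 19760000 N, A₂E₂ = 173200000 N, ΣAE = 192900000 N.
F₁ = P·A₁E₁/ΣAE = -168000·19760000/192900000 = -17210 N.

-17.2 kN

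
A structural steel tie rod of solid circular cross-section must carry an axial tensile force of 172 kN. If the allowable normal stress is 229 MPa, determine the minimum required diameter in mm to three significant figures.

Required area A ≥ P/σ_allow = 172000/229 = 751.1 mm².
For a solid circular section, d ≥ √(4A/π) = 30.92 mm.

30.9 mm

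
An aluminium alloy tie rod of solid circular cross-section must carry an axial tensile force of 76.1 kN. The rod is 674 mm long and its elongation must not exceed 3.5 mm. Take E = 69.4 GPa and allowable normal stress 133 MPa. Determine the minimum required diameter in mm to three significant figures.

27.0 mm

Required area A ≥ P/σ_allow = 76100/133 = 572.2 mm².
For a solid circular section, d ≥ √(4A/π) = 26.99 mm.
Elongation limit: A ≥ PL/(Eδ_allow) = 76100·674/(69400·3.5) = 211.2 mm² ⇒ d ≥ 16.4 mm.
The stress limit governs.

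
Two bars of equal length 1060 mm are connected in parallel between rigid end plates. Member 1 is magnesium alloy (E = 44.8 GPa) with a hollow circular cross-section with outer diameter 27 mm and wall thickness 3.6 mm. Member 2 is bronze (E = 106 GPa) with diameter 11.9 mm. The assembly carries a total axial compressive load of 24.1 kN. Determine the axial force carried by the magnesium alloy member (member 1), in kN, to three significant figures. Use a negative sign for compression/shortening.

-12.1 kN

A_1 = 264.6 mm².
A_2 = 111.2 mm².
Equal strain + equilibrium ⇒ each member carries load in proportion to AE: A₁E₁ = 11860000 N, A₂E₂ = 11790000 N, ΣAE = 23650000 N.
F₁ = P·A₁E₁/ΣAE = -24100·11860000/23650000 = -12080 N.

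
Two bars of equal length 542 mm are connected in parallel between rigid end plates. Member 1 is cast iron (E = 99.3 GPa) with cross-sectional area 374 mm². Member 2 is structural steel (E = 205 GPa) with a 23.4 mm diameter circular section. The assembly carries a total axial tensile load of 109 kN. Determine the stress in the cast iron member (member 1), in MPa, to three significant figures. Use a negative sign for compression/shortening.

A_2 = 430.1 mm².
Equal strain + equilibrium ⇒ each member carries load in proportion to AE: A₁E₁ = 37140000 N, A₂E₂ = 88160000 N, ΣAE = 125300000 N.
σ₁ = P·E₁/ΣAE = 109000·99300/125300000 = 86.38 MPa.

86.4 MPa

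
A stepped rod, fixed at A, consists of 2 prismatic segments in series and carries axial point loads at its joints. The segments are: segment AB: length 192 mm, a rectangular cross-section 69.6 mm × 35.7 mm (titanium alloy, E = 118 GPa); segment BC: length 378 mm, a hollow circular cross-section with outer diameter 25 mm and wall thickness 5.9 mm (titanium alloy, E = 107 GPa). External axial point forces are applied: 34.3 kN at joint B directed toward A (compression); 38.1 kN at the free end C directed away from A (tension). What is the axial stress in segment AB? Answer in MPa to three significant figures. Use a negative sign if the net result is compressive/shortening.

1.53 MPa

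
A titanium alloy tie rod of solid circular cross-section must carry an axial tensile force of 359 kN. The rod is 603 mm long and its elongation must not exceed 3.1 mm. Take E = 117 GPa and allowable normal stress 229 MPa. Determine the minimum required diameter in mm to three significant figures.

44.7 mm

Required area A ≥ P/σ_allow = 359000/229 = 1568 mm².
For a solid circular section, d ≥ √(4A/π) = 44.68 mm.
Elongation limit: A ≥ PL/(Eδ_allow) = 359000·603/(117000·3.1) = 596.8 mm² ⇒ d ≥ 27.57 mm.
The stress limit governs.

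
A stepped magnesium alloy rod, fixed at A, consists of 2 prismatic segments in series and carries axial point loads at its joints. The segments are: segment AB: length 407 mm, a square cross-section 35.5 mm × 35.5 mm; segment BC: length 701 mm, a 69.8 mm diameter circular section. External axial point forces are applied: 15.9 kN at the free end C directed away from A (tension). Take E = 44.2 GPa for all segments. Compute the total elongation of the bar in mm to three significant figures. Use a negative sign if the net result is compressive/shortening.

0.182 mm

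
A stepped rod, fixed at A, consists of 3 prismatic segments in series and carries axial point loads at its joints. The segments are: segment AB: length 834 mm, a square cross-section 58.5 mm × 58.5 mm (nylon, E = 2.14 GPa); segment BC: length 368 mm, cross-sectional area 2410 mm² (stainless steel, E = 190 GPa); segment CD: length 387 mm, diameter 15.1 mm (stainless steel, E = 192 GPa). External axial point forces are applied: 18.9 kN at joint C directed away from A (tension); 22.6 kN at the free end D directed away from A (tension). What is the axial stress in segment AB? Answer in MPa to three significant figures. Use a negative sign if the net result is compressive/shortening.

Internal axial forces (sectioning from the free end, tension +): N_CD = 22.6 kN, N_BC = 41.5 kN, N_AB = 41.5 kN.
A_AB = 3422 mm².
σ_AB = N_AB/A_AB = 41500/3422 = 12.13 MPa.

12.1 MPa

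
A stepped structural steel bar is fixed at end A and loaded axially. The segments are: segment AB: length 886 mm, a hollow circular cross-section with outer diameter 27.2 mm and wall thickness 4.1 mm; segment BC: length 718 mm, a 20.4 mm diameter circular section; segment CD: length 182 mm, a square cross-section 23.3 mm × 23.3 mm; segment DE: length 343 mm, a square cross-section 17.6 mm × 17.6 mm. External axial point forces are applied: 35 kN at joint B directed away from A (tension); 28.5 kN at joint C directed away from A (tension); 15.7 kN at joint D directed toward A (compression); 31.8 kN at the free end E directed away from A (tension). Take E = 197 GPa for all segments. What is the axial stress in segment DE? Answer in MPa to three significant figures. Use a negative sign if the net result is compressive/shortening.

Internal axial forces (sectioning from the free end, tension +): N_DE = 31.8 kN, N_CD = 16.1 kN, N_BC = 44.6 kN, N_AB = 79.6 kN.
A_DE = 309.8 mm².
σ_DE = N_DE/A_DE = 31800/309.8 = 102.7 MPa.

103 MPa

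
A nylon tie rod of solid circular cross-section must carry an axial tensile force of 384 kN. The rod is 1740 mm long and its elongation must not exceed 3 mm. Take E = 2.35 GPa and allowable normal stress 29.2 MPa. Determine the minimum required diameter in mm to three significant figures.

347 mm

Required area A ≥ P/σ_allow = 384000/29.2 = 13150 mm².
For a solid circular section, d ≥ √(4A/π) = 129.4 mm.
Elongation limit: A ≥ PL/(Eδ_allow) = 384000·1740/(2350·3) = 94770 mm² ⇒ d ≥ 347.4 mm.
The elongation limit governs.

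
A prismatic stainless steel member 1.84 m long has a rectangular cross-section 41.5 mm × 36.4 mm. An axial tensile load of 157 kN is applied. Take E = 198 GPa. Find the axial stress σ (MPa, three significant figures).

A = 1511 mm².
σ = N/A = 157000/1511 = 103.9 MPa.

104 MPa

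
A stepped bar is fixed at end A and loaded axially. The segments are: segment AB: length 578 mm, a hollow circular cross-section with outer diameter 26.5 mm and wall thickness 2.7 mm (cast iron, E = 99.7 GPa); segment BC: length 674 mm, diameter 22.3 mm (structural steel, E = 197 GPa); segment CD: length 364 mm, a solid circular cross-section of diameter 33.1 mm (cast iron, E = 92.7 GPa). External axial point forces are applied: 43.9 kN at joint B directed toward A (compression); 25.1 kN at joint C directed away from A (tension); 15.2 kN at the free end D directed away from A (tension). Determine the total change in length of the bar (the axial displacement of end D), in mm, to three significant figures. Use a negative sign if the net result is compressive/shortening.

Internal axial forces (sectioning from the free end, tension +): N_CD = 15.2 kN, N_BC = 40.3 kN, N_AB = -3.6 kN.
A_AB = 201.9 mm².
A_BC = 390.6 mm².
A_CD = 860.5 mm².
δ_AB = -3600·578/(201.9·99700) = -0.1034 mm
δ_BC = 40300·674/(390.6·197000) = 0.353 mm
δ_CD = 15200·364/(860.5·92700) = 0.06936 mm
δ = Σδ_i = 0.319 mm.

0.319 mm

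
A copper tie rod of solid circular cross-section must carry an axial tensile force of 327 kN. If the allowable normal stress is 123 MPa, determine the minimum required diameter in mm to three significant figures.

Required area A ≥ P/σ_allow = 327000/123 = 2659 mm².
For a solid circular section, d ≥ √(4A/π) = 58.18 mm.

58.2 mm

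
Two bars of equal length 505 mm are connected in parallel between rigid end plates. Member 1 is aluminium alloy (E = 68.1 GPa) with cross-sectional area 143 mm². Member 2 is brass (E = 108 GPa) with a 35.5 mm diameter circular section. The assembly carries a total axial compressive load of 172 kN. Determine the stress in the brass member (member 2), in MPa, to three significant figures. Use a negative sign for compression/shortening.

A_2 = 989.8 mm².
Equal strain + equilibrium ⇒ each member carries load in proportion to AE: A₁E₁ = 9738000 N, A₂E₂ = 106900000 N, ΣAE = 116600000 N.
σ₂ = P·E₂/ΣAE = -172000·108000/116600000 = -159.3 MPa.

-159 MPa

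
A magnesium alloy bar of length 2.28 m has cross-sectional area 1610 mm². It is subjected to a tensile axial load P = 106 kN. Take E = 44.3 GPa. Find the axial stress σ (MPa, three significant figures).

σ = N/A = 106000/1610 = 65.84 MPa.

65.8 MPa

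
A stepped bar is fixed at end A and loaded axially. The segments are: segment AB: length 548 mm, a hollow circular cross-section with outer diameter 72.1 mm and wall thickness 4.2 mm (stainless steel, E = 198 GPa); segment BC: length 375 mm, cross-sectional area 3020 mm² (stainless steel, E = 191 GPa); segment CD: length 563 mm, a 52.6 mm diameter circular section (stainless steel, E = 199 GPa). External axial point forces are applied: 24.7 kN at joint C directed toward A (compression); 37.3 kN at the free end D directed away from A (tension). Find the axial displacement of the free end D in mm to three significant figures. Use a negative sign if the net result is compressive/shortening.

0.0957 mm

Internal axial forces (sectioning from the free end, tension +): N_CD = 37.3 kN, N_BC = 12.6 kN, N_AB = 12.6 kN.
A_AB = 895.9 mm².
A_CD = 2173 mm².
δ_AB = 12600·548/(895.9·198000) = 0.03892 mm
δ_BC = 12600·375/(3020·191000) = 0.008191 mm
δ_CD = 37300·563/(2173·199000) = 0.04856 mm
δ = Σδ_i = 0.09568 mm.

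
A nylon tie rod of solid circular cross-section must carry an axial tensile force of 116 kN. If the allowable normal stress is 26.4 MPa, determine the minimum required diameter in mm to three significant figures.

74.8 mm

Required area A ≥ P/σ_allow = 116000/26.4 = 4394 mm².
For a solid circular section, d ≥ √(4A/π) = 74.8 mm.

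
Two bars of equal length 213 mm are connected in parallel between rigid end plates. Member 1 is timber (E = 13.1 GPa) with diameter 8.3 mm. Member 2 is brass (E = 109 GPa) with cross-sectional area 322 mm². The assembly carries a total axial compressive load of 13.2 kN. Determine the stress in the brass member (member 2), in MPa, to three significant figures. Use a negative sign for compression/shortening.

A_1 = 54.11 mm².
Equal strain + equilibrium ⇒ each member carries load in proportion to AE: A₁E₁ = 708800 N, A₂E₂ = 35100000 N, ΣAE = 35810000 N.
σ₂ = P·E₂/ΣAE = -13200·109000/35810000 = -40.18 MPa.

-40.2 MPa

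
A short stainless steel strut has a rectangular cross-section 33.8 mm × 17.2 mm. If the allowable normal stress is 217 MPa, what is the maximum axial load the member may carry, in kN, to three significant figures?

A = 581.4 mm².
P_max = σ_allow · A = 217 · 581.4 = 126200 N = 126.2 kN.

126 kN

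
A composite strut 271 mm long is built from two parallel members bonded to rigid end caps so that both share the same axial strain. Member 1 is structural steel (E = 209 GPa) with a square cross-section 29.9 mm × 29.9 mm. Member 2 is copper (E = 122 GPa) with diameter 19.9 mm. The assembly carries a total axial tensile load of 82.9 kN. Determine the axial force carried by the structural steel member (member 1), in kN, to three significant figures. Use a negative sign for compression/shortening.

68.9 kN

A_1 = 894 mm².
A_2 = 311 mm².
Equal strain + equilibrium ⇒ each member carries load in proportion to AE: A₁E₁ = 186800000 N, A₂E₂ = 37950000 N, ΣAE = 224800000 N.
F₁ = P·A₁E₁/ΣAE = 82900·186800000/224800000 = 68910 N.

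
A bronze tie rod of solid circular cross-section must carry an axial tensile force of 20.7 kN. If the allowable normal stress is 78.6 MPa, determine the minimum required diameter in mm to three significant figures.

18.3 mm

Required area A ≥ P/σ_allow = 20700/78.6 = 263.4 mm².
For a solid circular section, d ≥ √(4A/π) = 18.31 mm.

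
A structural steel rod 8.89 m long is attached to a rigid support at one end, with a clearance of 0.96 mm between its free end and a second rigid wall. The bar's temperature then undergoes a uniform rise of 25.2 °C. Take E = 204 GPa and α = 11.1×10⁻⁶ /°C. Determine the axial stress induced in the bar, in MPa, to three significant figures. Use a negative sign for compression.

Free thermal expansion αLΔT = 11.1e-6 · 8890 · 25.2 = 2.487 mm.
The walls engage after the gap closes; constrained expansion = 2.487 − 0.96 = 1.527 mm.
The walls impose strain ε = −(1.527)/8890 = -1.7173e-04; σ = Eε = 204000 · -1.7173e-04 = -35.03 MPa.

-35.0 MPa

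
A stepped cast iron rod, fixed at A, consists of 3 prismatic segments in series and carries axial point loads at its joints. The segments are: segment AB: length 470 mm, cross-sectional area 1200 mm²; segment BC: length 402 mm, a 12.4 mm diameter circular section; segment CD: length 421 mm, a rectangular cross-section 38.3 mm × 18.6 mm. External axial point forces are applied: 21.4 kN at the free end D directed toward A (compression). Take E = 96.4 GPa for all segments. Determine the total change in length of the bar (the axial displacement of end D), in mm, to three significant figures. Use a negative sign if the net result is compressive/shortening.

Internal axial forces (sectioning from the free end, tension +): N_CD = -21.4 kN, N_BC = -21.4 kN, N_AB = -21.4 kN.
A_BC = 120.8 mm².
A_CD = 712.4 mm².
δ_AB = -21400·470/(1200·96400) = -0.08695 mm
δ_BC = -21400·402/(120.8·96400) = -0.739 mm
δ_CD = -21400·421/(712.4·96400) = -0.1312 mm
δ = Σδ_i = -0.9571 mm.

-0.957 mm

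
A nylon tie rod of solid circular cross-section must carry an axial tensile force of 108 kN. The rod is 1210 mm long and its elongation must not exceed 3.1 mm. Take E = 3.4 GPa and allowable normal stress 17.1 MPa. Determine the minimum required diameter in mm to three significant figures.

Required area A ≥ P/σ_allow = 108000/17.1 = 6316 mm².
For a solid circular section, d ≥ √(4A/π) = 89.67 mm.
Elongation limit: A ≥ PL/(Eδ_allow) = 108000·1210/(3400·3.1) = 12400 mm² ⇒ d ≥ 125.6 mm.
The elongation limit governs.

126 mm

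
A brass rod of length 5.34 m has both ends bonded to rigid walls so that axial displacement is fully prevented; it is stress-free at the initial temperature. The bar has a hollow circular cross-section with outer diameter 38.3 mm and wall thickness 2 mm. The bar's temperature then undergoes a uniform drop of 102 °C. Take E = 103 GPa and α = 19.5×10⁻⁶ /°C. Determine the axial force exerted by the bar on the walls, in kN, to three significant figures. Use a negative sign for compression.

46.7 kN

Free thermal expansion αLΔT = 19.5e-6 · 5340 · -102 = -10.62 mm.
The walls impose strain ε = −(-10.62)/5340 = 1.9890e-03; σ = Eε = 103000 · 1.9890e-03 = 204.9 MPa.
Wall reaction R = σ·A = 204.9·228.1 = 46730 N = 46.73 kN.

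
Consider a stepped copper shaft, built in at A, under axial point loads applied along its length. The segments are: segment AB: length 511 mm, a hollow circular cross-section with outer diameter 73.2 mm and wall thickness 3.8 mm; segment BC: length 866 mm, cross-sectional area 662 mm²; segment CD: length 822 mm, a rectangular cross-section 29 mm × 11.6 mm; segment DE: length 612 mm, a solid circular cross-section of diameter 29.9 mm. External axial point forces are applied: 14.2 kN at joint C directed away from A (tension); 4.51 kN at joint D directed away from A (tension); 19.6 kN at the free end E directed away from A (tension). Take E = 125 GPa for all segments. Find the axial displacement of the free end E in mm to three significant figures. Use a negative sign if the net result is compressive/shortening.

1.20 mm

Internal axial forces (sectioning from the free end, tension +): N_DE = 19.6 kN, N_CD = 24.11 kN, N_BC = 38.31 kN, N_AB = 38.31 kN.
A_AB = 828.5 mm².
A_CD = 336.4 mm².
A_DE = 702.2 mm².
δ_AB = 38310·511/(828.5·125000) = 0.189 mm
δ_BC = 38310·866/(662·125000) = 0.4009 mm
δ_CD = 24110·822/(336.4·125000) = 0.4713 mm
δ_DE = 19600·612/(702.2·125000) = 0.1367 mm
δ = Σδ_i = 1.198 mm.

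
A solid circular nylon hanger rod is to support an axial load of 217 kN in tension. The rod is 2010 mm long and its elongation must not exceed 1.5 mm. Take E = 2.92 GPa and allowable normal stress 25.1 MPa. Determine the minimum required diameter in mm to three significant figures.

356 mm

Required area A ≥ P/σ_allow = 217000/25.1 = 8645 mm².
For a solid circular section, d ≥ √(4A/π) = 104.9 mm.
Elongation limit: A ≥ PL/(Eδ_allow) = 217000·2010/(2920·1.5) = 99580 mm² ⇒ d ≥ 356.1 mm.
The elongation limit governs.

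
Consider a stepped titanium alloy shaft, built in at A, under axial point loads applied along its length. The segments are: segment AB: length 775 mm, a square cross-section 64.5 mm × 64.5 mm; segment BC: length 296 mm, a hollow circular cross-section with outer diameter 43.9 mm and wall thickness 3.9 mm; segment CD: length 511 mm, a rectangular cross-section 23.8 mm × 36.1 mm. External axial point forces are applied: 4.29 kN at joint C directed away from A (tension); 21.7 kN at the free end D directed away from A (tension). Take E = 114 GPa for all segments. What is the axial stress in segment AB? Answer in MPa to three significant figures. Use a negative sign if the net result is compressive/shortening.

Internal axial forces (sectioning from the free end, tension +): N_CD = 21.7 kN, N_BC = 25.99 kN, N_AB = 25.99 kN.
A_AB = 4160 mm².
σ_AB = N_AB/A_AB = 25990/4160 = 6.247 MPa.

6.25 MPa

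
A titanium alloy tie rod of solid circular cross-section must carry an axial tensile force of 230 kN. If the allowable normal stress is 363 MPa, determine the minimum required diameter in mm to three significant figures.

28.4 mm

Required area A ≥ P/σ_allow = 230000/363 = 633.6 mm².
For a solid circular section, d ≥ √(4A/π) = 28.4 mm.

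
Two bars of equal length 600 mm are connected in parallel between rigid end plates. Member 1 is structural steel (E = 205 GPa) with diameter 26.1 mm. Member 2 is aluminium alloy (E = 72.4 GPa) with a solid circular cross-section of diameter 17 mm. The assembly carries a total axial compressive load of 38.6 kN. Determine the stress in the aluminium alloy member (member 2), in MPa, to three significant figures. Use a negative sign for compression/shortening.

A_1 = 535 mm².
A_2 = 227 mm².
Equal strain + equilibrium ⇒ each member carries load in proportion to AE: A₁E₁ = 109700000 N, A₂E₂ = 16430000 N, ΣAE = 126100000 N.
σ₂ = P·E₂/ΣAE = -38600·72400/126100000 = -22.16 MPa.

-22.2 MPa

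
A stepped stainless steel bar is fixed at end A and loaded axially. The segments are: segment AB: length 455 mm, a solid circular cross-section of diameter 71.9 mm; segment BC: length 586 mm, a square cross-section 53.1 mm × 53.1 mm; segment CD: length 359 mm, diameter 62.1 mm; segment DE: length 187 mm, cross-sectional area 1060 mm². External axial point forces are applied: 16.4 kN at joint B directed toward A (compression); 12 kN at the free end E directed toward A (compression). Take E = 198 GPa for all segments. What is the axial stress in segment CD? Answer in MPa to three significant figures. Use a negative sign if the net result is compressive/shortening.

Internal axial forces (sectioning from the free end, tension +): N_DE = -12 kN, N_CD = -12 kN, N_BC = -12 kN, N_AB = -28.4 kN.
A_CD = 3029 mm².
σ_CD = N_CD/A_CD = -12000/3029 = -3.962 MPa.

-3.96 MPa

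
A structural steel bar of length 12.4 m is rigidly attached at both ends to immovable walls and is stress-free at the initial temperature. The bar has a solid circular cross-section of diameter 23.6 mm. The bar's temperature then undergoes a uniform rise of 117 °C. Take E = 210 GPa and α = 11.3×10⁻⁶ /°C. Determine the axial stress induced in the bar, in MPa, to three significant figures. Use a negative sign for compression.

-278 MPa

Free thermal expansion αLΔT = 11.3e-6 · 12400 · 117 = 16.39 mm.
The walls impose strain ε = −(16.39)/12400 = -1.3221e-03; σ = Eε = 210000 · -1.3221e-03 = -277.6 MPa.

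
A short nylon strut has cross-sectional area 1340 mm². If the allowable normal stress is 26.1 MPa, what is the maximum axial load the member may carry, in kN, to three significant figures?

35.0 kN

P_max = σ_allow · A = 26.1 · 1340 = 34970 N = 34.97 kN.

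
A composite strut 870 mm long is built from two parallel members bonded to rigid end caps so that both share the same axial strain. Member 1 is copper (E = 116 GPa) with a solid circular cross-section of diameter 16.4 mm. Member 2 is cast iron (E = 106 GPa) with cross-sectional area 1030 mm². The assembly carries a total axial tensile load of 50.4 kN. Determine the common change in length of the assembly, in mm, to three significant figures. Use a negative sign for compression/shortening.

A_1 = 211.2 mm².
Equal strain + equilibrium ⇒ each member carries load in proportion to AE: A₁E₁ = 24500000 N, A₂E₂ = 109200000 N, ΣAE = 133700000 N.
δ = PL/ΣAE = 50400·870/133700000 = 0.328 mm.

0.328 mm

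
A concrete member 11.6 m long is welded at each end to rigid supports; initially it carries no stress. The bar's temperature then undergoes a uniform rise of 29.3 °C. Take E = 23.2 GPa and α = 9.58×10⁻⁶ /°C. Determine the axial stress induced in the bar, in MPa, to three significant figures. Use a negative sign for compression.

Free thermal expansion αLΔT = 9.58e-6 · 11600 · 29.3 = 3.256 mm.
The walls impose strain ε = −(3.256)/11600 = -2.8069e-04; σ = Eε = 23200 · -2.8069e-04 = -6.512 MPa.

-6.51 MPa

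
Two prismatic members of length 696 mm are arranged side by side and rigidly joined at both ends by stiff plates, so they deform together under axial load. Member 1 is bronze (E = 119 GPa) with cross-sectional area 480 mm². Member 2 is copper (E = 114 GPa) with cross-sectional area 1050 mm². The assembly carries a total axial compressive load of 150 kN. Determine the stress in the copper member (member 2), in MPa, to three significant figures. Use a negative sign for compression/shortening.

-96.7 MPa

Equal strain + equilibrium ⇒ each member carries load in proportion to AE: A₁E₁ = 57120000 N, A₂E₂ = 119700000 N, ΣAE = 176800000 N.
σ₂ = P·E₂/ΣAE = -150000·114000/176800000 = -96.71 MPa.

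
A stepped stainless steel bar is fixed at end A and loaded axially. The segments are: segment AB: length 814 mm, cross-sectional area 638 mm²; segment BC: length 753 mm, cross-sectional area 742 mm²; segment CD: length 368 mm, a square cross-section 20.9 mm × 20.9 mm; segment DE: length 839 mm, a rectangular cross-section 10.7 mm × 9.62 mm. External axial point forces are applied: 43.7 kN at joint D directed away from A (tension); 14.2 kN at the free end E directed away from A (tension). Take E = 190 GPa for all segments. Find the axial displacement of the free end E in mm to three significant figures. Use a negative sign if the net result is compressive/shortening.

Internal axial forces (sectioning from the free end, tension +): N_DE = 14.2 kN, N_CD = 57.9 kN, N_BC = 57.9 kN, N_AB = 57.9 kN.
A_CD = 436.8 mm².
A_DE = 102.9 mm².
δ_AB = 57900·814/(638·190000) = 0.3888 mm
δ_BC = 57900·753/(742·190000) = 0.3093 mm
δ_CD = 57900·368/(436.8·190000) = 0.2567 mm
δ_DE = 14200·839/(102.9·190000) = 0.6092 mm
δ = Σδ_i = 1.564 mm.

1.56 mm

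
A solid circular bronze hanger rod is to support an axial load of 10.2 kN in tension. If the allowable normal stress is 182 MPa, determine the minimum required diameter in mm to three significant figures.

8.45 mm

Required area A ≥ P/σ_allow = 10200/182 = 56.04 mm².
For a solid circular section, d ≥ √(4A/π) = 8.447 mm.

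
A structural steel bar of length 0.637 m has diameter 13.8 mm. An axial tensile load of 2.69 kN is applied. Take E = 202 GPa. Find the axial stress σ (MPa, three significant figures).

18.0 MPa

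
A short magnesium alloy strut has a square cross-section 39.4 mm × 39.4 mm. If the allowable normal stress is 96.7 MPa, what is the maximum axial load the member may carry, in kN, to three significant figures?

150 kN

A = 1552 mm².
P_max = σ_allow · A = 96.7 · 1552 = 150100 N = 150.1 kN.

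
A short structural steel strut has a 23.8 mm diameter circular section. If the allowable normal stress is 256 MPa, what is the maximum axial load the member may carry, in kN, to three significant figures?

114 kN

A = 444.9 mm².
P_max = σ_allow · A = 256 · 444.9 = 113900 N = 113.9 kN.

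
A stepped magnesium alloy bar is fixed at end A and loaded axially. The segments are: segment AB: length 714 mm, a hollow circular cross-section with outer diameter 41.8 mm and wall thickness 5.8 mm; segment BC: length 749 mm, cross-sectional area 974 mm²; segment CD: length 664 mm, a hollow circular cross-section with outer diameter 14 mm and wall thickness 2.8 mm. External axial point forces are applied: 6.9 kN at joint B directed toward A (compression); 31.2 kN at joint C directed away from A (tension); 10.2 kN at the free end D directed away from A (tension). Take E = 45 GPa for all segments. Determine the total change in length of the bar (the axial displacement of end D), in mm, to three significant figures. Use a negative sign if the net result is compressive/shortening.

Internal axial forces (sectioning from the free end, tension +): N_CD = 10.2 kN, N_BC = 41.4 kN, N_AB = 34.5 kN.
A_AB = 656 mm².
A_CD = 98.52 mm².
δ_AB = 34500·714/(656·45000) = 0.8345 mm
δ_BC = 41400·749/(974·45000) = 0.7075 mm
δ_CD = 10200·664/(98.52·45000) = 1.528 mm
δ = Σδ_i = 3.07 mm.

3.07 mm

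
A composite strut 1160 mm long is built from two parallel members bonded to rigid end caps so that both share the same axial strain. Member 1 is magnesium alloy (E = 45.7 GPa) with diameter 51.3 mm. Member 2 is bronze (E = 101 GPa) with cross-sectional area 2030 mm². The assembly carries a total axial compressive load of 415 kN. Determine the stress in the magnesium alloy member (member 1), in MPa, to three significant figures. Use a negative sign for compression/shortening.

-63.3 MPa

A_1 = 2067 mm².
Equal strain + equilibrium ⇒ each member carries load in proportion to AE: A₁E₁ = 94460000 N, A₂E₂ = 205000000 N, ΣAE = 299500000 N.
σ₁ = P·E₁/ΣAE = -415000·45700/299500000 = -63.33 MPa.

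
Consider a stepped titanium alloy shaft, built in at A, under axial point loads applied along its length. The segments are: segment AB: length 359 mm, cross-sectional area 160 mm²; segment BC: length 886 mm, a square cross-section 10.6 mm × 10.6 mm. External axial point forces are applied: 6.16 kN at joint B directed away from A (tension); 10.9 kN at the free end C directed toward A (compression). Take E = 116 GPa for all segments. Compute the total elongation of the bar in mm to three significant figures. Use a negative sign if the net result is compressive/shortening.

Internal axial forces (sectioning from the free end, tension +): N_BC = -10.9 kN, N_AB = -4.74 kN.
A_BC = 112.4 mm².
δ_AB = -4740·359/(160·116000) = -0.09168 mm
δ_BC = -10900·886/(112.4·116000) = -0.741 mm
δ = Σδ_i = -0.8326 mm.

-0.833 mm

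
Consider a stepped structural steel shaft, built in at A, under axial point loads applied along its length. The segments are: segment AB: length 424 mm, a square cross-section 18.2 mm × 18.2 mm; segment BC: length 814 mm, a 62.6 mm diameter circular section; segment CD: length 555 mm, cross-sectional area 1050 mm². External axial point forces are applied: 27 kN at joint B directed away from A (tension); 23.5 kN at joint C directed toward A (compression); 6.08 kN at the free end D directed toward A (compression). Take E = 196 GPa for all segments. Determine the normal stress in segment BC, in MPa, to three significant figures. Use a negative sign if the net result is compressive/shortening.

-9.61 MPa

Internal axial forces (sectioning from the free end, tension +): N_CD = -6.08 kN, N_BC = -29.58 kN, N_AB = -2.58 kN.
A_BC = 3078 mm².
σ_BC = N_BC/A_BC = -29580/3078 = -9.611 MPa.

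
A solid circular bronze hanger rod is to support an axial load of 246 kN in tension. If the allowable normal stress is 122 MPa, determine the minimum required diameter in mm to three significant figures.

Required area A ≥ P/σ_allow = 246000/122 = 2016 mm².
For a solid circular section, d ≥ √(4A/π) = 50.67 mm.

50.7 mm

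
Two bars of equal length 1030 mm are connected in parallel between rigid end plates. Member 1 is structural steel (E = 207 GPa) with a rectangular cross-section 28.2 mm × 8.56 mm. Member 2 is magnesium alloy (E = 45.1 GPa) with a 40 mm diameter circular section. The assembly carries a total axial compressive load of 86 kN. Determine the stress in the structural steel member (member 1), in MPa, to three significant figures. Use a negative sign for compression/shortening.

-167 MPa

A_1 = 241.4 mm².
A_2 = 1257 mm².
Equal strain + equilibrium ⇒ each member carries load in proportion to AE: A₁E₁ = 49970000 N, A₂E₂ = 56670000 N, ΣAE = 106600000 N.
σ₁ = P·E₁/ΣAE = -86000·207000/106600000 = -166.9 MPa.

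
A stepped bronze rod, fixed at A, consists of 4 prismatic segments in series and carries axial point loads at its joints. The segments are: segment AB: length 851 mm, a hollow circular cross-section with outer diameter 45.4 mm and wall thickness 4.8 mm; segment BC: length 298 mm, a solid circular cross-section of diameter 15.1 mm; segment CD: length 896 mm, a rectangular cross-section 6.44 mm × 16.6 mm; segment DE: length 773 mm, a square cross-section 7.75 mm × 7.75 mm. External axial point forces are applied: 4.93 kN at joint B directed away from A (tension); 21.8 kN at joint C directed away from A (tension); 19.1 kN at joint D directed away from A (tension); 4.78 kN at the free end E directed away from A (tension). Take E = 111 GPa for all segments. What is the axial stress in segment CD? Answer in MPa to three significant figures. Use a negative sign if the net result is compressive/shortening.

223 MPa

Internal axial forces (sectioning from the free end, tension +): N_DE = 4.78 kN, N_CD = 23.88 kN, N_BC = 45.68 kN, N_AB = 50.61 kN.
A_CD = 106.9 mm².
σ_CD = N_CD/A_CD = 23880/106.9 = 223.4 MPa.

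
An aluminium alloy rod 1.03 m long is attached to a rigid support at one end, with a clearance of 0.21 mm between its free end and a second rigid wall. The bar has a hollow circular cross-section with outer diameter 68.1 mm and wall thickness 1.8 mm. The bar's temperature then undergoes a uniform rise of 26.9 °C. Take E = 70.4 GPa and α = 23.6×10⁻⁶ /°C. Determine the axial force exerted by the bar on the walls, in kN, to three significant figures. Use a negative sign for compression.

-11.4 kN

Free thermal expansion αLΔT = 23.6e-6 · 1030 · 26.9 = 0.6539 mm.
The walls engage after the gap closes; constrained expansion = 0.6539 − 0.21 = 0.4439 mm.
The walls impose strain ε = −(0.4439)/1030 = -4.3096e-04; σ = Eε = 70400 · -4.3096e-04 = -30.34 MPa.
Wall reaction R = σ·A = -30.34·374.9 = -11370 N = -11.37 kN.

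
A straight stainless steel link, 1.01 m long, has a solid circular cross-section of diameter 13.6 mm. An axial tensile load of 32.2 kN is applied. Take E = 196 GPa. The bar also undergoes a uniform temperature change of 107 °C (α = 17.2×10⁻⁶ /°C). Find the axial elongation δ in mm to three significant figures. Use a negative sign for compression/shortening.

A = 145.3 mm².
δ_mech = NL/(AE) = 32200·1010/(145.3·196000) = 1.142 mm.
δ_thermal = αLΔT = 17.2e-6·1010·107 = 1.859 mm.
δ = δ_mech + δ_thermal = 3.001 mm.

3.00 mm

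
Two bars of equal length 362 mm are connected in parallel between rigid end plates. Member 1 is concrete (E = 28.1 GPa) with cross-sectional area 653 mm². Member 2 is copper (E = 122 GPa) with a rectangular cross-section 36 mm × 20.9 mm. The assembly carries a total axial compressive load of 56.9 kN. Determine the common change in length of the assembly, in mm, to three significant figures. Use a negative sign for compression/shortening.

-0.187 mm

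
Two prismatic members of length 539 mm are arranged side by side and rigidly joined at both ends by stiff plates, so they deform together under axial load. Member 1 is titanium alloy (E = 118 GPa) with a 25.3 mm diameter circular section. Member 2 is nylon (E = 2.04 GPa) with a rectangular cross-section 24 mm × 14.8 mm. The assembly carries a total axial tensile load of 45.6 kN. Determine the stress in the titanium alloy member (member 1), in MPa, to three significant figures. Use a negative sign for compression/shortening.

A_1 = 502.7 mm².
A_2 = 355.2 mm².
Equal strain + equilibrium ⇒ each member carries load in proportion to AE: A₁E₁ = 59320000 N, A₂E₂ = 724600 N, ΣAE = 60050000 N.
σ₁ = P·E₁/ΣAE = 45600·118000/60050000 = 89.61 MPa.

89.6 MPa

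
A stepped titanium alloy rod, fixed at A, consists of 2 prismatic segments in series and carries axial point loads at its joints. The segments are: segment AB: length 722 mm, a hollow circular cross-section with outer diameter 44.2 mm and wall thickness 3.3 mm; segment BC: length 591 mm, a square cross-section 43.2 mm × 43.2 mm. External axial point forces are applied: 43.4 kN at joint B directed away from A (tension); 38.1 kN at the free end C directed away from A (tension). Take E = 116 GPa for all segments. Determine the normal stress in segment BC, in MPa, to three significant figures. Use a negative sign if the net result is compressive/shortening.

20.4 MPa

Internal axial forces (sectioning from the free end, tension +): N_BC = 38.1 kN, N_AB = 81.5 kN.
A_BC = 1866 mm².
σ_BC = N_BC/A_BC = 38100/1866 = 20.42 MPa.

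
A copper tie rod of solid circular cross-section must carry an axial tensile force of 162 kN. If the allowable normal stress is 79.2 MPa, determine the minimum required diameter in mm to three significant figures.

Required area A ≥ P/σ_allow = 162000/79.2 = 2045 mm².
For a solid circular section, d ≥ √(4A/π) = 51.03 mm.

51.0 mm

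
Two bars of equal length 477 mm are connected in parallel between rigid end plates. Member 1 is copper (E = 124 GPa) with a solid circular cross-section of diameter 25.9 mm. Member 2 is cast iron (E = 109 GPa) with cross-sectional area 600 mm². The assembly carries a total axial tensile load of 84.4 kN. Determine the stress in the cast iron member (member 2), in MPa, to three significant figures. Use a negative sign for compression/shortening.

A_1 = 526.9 mm².
Equal strain + equilibrium ⇒ each member carries load in proportion to AE: A₁E₁ = 65330000 N, A₂E₂ = 65400000 N, ΣAE = 130700000 N.
σ₂ = P·E₂/ΣAE = 84400·109000/130700000 = 70.37 MPa.

70.4 MPa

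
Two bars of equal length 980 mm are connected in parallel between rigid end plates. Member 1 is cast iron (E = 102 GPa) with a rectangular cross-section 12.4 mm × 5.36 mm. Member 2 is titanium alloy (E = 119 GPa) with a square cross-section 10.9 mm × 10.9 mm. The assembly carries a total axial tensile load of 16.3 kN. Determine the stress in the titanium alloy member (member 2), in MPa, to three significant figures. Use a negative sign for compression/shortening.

92.7 MPa

A_1 = 66.46 mm².
A_2 = 118.8 mm².
Equal strain + equilibrium ⇒ each member carries load in proportion to AE: A₁E₁ = 6779000 N, A₂E₂ = 14140000 N, ΣAE = 20920000 N.
σ₂ = P·E₂/ΣAE = 16300·119000/20920000 = 92.73 MPa.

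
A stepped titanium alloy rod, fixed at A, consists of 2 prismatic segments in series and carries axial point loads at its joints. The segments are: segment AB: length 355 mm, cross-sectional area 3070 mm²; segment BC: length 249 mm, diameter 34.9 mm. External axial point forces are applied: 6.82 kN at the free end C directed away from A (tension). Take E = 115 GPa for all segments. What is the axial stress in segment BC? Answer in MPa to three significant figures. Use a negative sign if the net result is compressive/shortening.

7.13 MPa

Internal axial forces (sectioning from the free end, tension +): N_BC = 6.82 kN, N_AB = 6.82 kN.
A_BC = 956.6 mm².
σ_BC = N_BC/A_BC = 6820/956.6 = 7.129 MPa.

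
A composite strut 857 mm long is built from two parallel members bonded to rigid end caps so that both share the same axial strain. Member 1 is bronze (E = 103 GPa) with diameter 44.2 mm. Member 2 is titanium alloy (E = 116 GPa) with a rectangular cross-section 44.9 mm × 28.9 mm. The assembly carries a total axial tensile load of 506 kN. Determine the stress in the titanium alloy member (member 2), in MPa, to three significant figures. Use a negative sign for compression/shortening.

190 MPa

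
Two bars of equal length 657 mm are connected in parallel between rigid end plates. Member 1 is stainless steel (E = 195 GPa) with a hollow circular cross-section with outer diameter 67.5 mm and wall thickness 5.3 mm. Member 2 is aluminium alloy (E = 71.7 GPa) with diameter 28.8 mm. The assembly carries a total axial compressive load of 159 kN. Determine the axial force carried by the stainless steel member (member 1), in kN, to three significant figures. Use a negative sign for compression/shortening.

A_1 = 1036 mm².
A_2 = 651.4 mm².
Equal strain + equilibrium ⇒ each member carries load in proportion to AE: A₁E₁ = 202000000 N, A₂E₂ = 46710000 N, ΣAE = 248700000 N.
F₁ = P·A₁E₁/ΣAE = -159000·202000000/248700000 = -129100 N.

-129 kN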